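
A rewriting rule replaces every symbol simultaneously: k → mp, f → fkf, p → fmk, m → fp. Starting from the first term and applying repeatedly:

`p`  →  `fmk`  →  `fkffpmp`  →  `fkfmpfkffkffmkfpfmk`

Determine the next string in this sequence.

Replace each of the 19 characters of fkfmpfkffkffmkfpfmk in place — fkf mp fkf fp fmk fkf mp fkf fkf mp fkf fkf fp mp fkf fmk fkf fp mp — and concatenate.

fkfmpfkffpfmkfkfmpfkffkfmpfkffkffpmpfkffmkfkffpmp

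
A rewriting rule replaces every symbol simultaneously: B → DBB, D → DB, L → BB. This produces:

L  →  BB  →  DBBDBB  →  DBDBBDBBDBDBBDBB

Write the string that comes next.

DBDBBDBDBBDBBDBDBBDBBDBDBBDBDBBDBBDBDBBDBB

Applying the rule to each of the 16 symbols of DBDBBDBBDBDBBDBB gives the pieces DB DBB DB DBB DBB DB DBB DBB DB DBB DB DBB DBB DB DBB DBB, which concatenate to the answer.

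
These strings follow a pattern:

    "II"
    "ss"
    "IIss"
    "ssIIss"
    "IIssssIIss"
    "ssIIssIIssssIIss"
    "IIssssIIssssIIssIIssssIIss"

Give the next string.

ssIIssIIssssIIssIIssssIIssssIIssIIssssIIss

This is a Fibonacci-style word recurrence s(k) = s(k−2)·s(k−1): e.g. II·ss = IIss.
Continuing: ssIIssIIssssIIss · IIssssIIssssIIssIIssssIIss gives term 8.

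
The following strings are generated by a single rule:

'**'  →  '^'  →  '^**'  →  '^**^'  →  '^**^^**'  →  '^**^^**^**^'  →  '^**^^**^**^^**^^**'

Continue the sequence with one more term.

^**^^**^**^^**^^**^**^^**^**^

This is a Fibonacci-style word recurrence s(k) = s(k−1)·s(k−2): e.g. ^·** = ^**.
Continuing: ^**^^**^**^^**^^** · ^**^^**^**^ gives term 8.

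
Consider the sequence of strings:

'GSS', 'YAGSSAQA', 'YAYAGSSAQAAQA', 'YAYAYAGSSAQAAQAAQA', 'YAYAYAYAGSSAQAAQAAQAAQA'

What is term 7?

YAYAYAYAYAYAGSSAQAAQAAQAAQAAQAAQA

Each term wraps the previous one in YA on the left and AQA on the right.
From YAYAYAYAGSSAQAAQAAQAAQA, 2 further steps: YAYAYAYAGSSAQAAQAAQAAQA → YAYAYAYAYAGSSAQAAQAAQAAQAAQA → (answer).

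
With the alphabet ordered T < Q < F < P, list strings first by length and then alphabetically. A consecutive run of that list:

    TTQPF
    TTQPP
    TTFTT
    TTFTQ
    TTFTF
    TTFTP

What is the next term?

TTFQT

The successor of TTFTP increments the rightmost position that isn't already P and resets every position after it to T.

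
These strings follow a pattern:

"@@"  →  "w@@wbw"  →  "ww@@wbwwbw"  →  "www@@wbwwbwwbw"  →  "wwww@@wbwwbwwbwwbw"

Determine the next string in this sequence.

wwwww@@wbwwbwwbwwbwwbw

s(k+1) = w·s(k)·wbw, so each term gains w as a prefix and wbw as a suffix.
One more step from wwww@@wbwwbwwbwwbw gives the answer.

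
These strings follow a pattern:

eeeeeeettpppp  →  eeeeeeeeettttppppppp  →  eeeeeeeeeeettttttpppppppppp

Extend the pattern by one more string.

eeeeeeeeeeeeettttttttppppppppppppp

Each string has the form e^{2n+3} t^{2n-2} p^{3n-2}, where the shown terms are n = 2, 3, 4.
For the next term, n = 5, so the run lengths are 13, 8, 13.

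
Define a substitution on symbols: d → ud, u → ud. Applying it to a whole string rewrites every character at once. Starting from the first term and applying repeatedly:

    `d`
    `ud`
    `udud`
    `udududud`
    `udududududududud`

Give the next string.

Rewriting the 16 symbols of udududududududud one by one yields ud ud ud ud ud ud ud ud ud ud ud ud ud ud ud ud; concatenated:

udududududududududududududududud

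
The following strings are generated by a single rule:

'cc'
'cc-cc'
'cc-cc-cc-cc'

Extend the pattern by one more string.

cc-cc-cc-cc-cc-cc-cc-cc

Every step duplicates the string with '-' between the halves.
So the next term is two copies of cc-cc-cc-cc with '-' between the halves.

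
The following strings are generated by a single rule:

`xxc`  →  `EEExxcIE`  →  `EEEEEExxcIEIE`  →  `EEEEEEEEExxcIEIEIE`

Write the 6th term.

s(k+1) = EEE·s(k)·IE, so each term gains EEE as a prefix and IE as a suffix.
From EEEEEEEEExxcIEIEIE, 2 further steps: EEEEEEEEExxcIEIEIE → EEEEEEEEEEEExxcIEIEIEIE → (answer).

EEEEEEEEEEEEEEExxcIEIEIEIEIE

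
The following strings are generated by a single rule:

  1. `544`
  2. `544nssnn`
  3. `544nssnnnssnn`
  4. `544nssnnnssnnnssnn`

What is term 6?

544nssnnnssnnnssnnnssnnnssnn

The strings grow by a fixed suffix nssnn each time.
From 544nssnnnssnnnssnn, 2 further steps: 544nssnnnssnnnssnn → 544nssnnnssnnnssnnnssnn → (answer).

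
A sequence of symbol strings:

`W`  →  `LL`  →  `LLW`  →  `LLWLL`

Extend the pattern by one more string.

LLWLLLLW

This is a Fibonacci-style word recurrence s(k) = s(k−1)·s(k−2): e.g. LL·W = LLW.
So term 5 is LLWLL·LLW.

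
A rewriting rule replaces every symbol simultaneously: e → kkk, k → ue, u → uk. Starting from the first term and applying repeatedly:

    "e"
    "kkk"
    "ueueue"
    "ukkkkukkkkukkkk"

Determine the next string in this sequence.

ukueueueueukueueueueukueueueue

φ(ukkkkukkkkukkkk) expands symbol-by-symbol to uk ue ue ue ue uk ue ue ue ue uk ue ue ue ue; joining the 15 pieces gives the next term.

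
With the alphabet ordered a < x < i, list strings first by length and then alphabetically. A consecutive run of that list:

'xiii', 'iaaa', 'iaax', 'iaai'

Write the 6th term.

Stepping forward 2 times from iaai: iaai → iaxa, then the target.

iaxx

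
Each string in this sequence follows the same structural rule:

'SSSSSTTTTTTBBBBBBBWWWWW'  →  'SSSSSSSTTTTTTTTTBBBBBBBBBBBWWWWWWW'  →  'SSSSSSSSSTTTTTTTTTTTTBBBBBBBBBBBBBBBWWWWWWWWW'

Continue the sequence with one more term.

Term n consists of 2n+1 S's, followed by 3n T's, followed by 4n-1 B's, followed by 2n+1 W's, where the shown terms are n = 2, 3, 4.
Setting n = 5 gives 11, 15, 19, 11 characters in each block.

SSSSSSSSSSSTTTTTTTTTTTTTTTBBBBBBBBBBBBBBBBBBBWWWWWWWWWWW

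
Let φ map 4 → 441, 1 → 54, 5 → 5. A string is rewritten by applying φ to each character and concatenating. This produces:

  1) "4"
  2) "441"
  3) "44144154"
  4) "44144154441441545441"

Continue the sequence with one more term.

Replace each of the 20 characters of 44144154441441545441 in place — 441 441 54 441 441 54 5 441 441 441 54 441 441 54 5 441 5 441 441 54 — and concatenate.

4414415444144154544144144154441441545441544144154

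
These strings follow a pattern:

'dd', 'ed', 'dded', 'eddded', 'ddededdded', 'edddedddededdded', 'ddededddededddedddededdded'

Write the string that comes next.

Each term (from the third on) is the two preceding terms concatenated in order: term 3 = dd·ed = dded.
Continuing: edddedddededdded · ddededddededddedddededdded gives term 8.

edddedddededddedddededddededddedddededdded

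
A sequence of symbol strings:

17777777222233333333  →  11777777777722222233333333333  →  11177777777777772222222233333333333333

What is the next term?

11117777777777777777222222222233333333333333333

Each string has the form 1^{n-1} 7^{3n+1} 2^{2n} 3^{3n+2}, where the shown terms are n = 2, 3, 4.
At n = 5 the blocks have lengths 4, 16, 10, 17.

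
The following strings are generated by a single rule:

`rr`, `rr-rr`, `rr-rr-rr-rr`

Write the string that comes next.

rr-rr-rr-rr-rr-rr-rr-rr

Every step duplicates the string with '-' between the halves.
One more doubling of rr-rr-rr-rr gives the answer.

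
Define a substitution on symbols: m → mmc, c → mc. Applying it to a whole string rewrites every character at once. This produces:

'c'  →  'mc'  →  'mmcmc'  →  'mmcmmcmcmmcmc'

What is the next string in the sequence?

Rewriting the 13 symbols of mmcmmcmcmmcmc one by one yields mmc mmc mc mmc mmc mc mmc mc mmc mmc mc mmc mc; concatenated:

mmcmmcmcmmcmmcmcmmcmcmmcmmcmcmmcmc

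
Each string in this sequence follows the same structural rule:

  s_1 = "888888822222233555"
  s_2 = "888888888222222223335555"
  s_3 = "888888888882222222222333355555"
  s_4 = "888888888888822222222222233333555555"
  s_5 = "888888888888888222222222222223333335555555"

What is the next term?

Term n consists of 2n+1 8's, followed by 2n 2's, followed by n-1 3's, followed by n 5's, where the shown terms are n = 3, 4, 5, 6, 7.
At n = 8 the blocks have lengths 17, 16, 7, 8.

888888888888888882222222222222222333333355555555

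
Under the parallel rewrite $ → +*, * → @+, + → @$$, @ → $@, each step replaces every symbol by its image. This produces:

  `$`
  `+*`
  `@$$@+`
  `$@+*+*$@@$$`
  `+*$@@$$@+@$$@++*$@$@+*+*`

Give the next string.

Rewriting the 24 symbols of +*$@@$$@+@$$@++*$@$@+*+* one by one yields @$$ @+ +* $@ $@ +* +* $@ @$$ $@ +* +* $@ @$$ @$$ @+ +* $@ +* $@ @$$ @+ @$$ @+; concatenated:

@$$@++*$@$@+*+*$@@$$$@+*+*$@@$$@$$@++*$@+*$@@$$@+@$$@+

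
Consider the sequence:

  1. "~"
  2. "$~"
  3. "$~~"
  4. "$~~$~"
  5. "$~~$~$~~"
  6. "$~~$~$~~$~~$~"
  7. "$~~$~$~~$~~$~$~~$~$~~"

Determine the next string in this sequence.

From term 3 onward, concatenate the last term with the second-to-last: $~·~ = $~~, $~~·$~ = $~~$~, …
The next term joins $~~$~$~~$~~$~$~~$~$~~ and $~~$~$~~$~~$~.

$~~$~$~~$~~$~$~~$~$~~$~~$~$~~$~~$~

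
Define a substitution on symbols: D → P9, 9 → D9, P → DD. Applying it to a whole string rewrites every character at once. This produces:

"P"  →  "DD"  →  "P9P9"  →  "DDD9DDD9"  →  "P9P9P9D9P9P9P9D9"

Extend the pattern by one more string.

Replace each of the 16 characters of P9P9P9D9P9P9P9D9 in place — DD D9 DD D9 DD D9 P9 D9 DD D9 DD D9 DD D9 P9 D9 — and concatenate.

DDD9DDD9DDD9P9D9DDD9DDD9DDD9P9D9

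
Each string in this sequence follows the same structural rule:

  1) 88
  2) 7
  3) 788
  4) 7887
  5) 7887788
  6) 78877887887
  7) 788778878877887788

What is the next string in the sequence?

78877887887788778878877887887

From term 3 onward, concatenate the last term with the second-to-last: 7·88 = 788, 788·7 = 7887, …
Continuing: 788778878877887788 · 78877887887 gives term 8.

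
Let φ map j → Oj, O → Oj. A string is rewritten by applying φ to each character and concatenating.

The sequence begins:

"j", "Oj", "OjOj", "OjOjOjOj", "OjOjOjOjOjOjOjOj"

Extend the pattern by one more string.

OjOjOjOjOjOjOjOjOjOjOjOjOjOjOjOj

Applying the rule to each of the 16 symbols of OjOjOjOjOjOjOjOj gives the pieces Oj Oj Oj Oj Oj Oj Oj Oj Oj Oj Oj Oj Oj Oj Oj Oj, which concatenate to the answer.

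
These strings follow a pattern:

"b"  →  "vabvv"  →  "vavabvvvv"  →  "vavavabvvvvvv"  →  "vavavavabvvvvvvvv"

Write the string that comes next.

vavavavavabvvvvvvvvvv

Each term wraps the previous one in va on the left and vv on the right.
So the next term is va·vavavavabvvvvvvvv·vv.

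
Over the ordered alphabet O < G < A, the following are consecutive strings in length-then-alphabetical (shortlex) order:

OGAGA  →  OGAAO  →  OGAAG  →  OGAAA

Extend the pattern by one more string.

The successor of OGAAA increments the rightmost position that isn't already A and resets every position after it to O.

OAOOO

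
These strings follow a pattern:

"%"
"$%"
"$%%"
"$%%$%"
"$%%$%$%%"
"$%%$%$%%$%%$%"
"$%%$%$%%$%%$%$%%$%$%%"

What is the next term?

$%%$%$%%$%%$%$%%$%$%%$%%$%$%%$%%$%

From term 3 onward, concatenate the last term with the second-to-last: $%·% = $%%, $%%·$% = $%%$%, …
So term 8 is $%%$%$%%$%%$%$%%$%$%%·$%%$%$%%$%%$%.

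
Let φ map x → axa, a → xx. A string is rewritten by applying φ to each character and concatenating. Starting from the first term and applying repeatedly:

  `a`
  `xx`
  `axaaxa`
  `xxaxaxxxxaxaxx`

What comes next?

Replace each of the 14 characters of xxaxaxxxxaxaxx in place — axa axa xx axa xx axa axa axa axa xx axa xx axa axa — and concatenate.

axaaxaxxaxaxxaxaaxaaxaaxaxxaxaxxaxaaxa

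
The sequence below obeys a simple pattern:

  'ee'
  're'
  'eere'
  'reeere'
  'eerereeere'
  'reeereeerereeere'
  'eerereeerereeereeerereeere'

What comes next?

reeereeerereeereeerereeerereeereeerereeere

Each term (from the third on) is the two preceding terms concatenated in order: term 3 = ee·re = eere.
So term 8 is reeereeerereeere·eerereeerereeereeerereeere.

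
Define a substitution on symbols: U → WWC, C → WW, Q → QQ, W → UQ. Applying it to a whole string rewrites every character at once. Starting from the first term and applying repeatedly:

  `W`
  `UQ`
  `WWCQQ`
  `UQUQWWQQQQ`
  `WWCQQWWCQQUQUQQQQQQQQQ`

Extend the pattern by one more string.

φ(WWCQQWWCQQUQUQQQQQQQQQ) expands symbol-by-symbol to UQ UQ WW QQ QQ UQ UQ WW QQ QQ WWC QQ WWC QQ QQ QQ QQ QQ QQ QQ QQ QQ; joining the 22 pieces gives the next term.

UQUQWWQQQQUQUQWWQQQQWWCQQWWCQQQQQQQQQQQQQQQQQQ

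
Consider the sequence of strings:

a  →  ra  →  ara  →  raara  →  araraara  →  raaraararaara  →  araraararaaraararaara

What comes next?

Each term (from the third on) is the two preceding terms concatenated in order: term 3 = a·ra = ara.
So term 8 is raaraararaara·araraararaaraararaara.

raaraararaaraararaararaaraararaara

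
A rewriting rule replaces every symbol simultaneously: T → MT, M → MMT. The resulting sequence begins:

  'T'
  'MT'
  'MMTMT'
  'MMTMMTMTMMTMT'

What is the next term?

MMTMMTMTMMTMMTMTMMTMTMMTMMTMTMMTMT

Replace each of the 13 characters of MMTMMTMTMMTMT in place — MMT MMT MT MMT MMT MT MMT MT MMT MMT MT MMT MT — and concatenate.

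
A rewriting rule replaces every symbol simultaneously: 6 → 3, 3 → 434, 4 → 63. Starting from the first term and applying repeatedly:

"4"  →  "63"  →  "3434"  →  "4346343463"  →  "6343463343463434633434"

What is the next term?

Applying the rule to each of the 22 symbols of 6343463343463434633434 gives the pieces 3 434 63 434 63 3 434 434 63 434 63 3 434 63 434 63 3 434 434 63 434 63, which concatenate to the answer.

34346343463343443463434633434634346334344346343463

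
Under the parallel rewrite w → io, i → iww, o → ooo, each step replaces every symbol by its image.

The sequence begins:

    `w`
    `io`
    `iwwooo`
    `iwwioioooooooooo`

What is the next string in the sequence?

iwwioioiwwoooiwwoooooooooooooooooooooooooooooo

Replace each of the 16 characters of iwwioioooooooooo in place — iww io io iww ooo iww ooo ooo ooo ooo ooo ooo ooo ooo ooo ooo — and concatenate.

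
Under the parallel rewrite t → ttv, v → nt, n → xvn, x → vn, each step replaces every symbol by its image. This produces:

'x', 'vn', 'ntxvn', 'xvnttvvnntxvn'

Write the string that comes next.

Applying the rule to each of the 13 symbols of xvnttvvnntxvn gives the pieces vn nt xvn ttv ttv nt nt xvn xvn ttv vn nt xvn, which concatenate to the answer.

vnntxvnttvttvntntxvnxvnttvvnntxvn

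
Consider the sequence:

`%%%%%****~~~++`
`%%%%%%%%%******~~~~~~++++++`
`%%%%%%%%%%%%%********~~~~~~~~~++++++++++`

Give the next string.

Each string has the form %^{4n+1} *^{2n+2} ~^{3n} +^{4n-2} (n = 1, 2, …).
For the next term, n = 4, so the run lengths are 17, 10, 12, 14.

%%%%%%%%%%%%%%%%%**********~~~~~~~~~~~~++++++++++++++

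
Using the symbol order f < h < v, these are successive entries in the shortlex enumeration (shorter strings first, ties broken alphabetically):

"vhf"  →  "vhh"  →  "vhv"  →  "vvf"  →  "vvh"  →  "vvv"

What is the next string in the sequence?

ffff

After vvv the length-3 strings are exhausted; the first length-4 string is 4 copies of f.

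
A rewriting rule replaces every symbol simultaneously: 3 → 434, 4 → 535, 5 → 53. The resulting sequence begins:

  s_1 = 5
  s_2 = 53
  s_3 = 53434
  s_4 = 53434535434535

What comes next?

Rewriting the 14 symbols of 53434535434535 one by one yields 53 434 535 434 535 53 434 53 535 434 535 53 434 53; concatenated:

5343453543453553434535354345355343453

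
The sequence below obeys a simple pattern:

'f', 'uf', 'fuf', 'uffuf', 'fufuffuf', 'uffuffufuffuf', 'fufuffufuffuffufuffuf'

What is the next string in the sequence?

uffuffufuffuffufuffufuffuffufuffuf

This is a Fibonacci-style word recurrence s(k) = s(k−2)·s(k−1): e.g. f·uf = fuf.
The next term joins uffuffufuffuf and fufuffufuffuffufuffuf.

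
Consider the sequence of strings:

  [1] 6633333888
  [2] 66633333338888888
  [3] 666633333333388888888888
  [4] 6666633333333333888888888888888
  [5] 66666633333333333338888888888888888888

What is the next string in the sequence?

Each string has the form 6^{n+1} 3^{2n+3} 8^{4n-1} (n = 1, 2, …).
For the next term, n = 6, so the run lengths are 7, 15, 23.

666666633333333333333388888888888888888888888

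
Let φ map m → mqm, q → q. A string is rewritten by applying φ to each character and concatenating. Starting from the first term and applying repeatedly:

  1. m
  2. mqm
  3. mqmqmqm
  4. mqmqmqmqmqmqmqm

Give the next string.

Replace each of the 15 characters of mqmqmqmqmqmqmqm in place — mqm q mqm q mqm q mqm q mqm q mqm q mqm q mqm — and concatenate.

mqmqmqmqmqmqmqmqmqmqmqmqmqmqmqm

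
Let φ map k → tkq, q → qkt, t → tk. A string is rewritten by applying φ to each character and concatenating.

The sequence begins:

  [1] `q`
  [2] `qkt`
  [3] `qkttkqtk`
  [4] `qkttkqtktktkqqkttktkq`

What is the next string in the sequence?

φ(qkttkqtktktkqqkttktkq) expands symbol-by-symbol to qkt tkq tk tk tkq qkt tk tkq tk tkq tk tkq qkt qkt tkq tk tk tkq tk tkq qkt; joining the 21 pieces gives the next term.

qkttkqtktktkqqkttktkqtktkqtktkqqktqkttkqtktktkqtktkqqkt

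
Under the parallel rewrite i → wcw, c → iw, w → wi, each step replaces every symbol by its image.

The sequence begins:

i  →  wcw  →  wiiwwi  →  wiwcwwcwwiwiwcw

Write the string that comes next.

φ(wiwcwwcwwiwiwcw) expands symbol-by-symbol to wi wcw wi iw wi wi iw wi wi wcw wi wcw wi iw wi; joining the 15 pieces gives the next term.

wiwcwwiiwwiwiiwwiwiwcwwiwcwwiiwwi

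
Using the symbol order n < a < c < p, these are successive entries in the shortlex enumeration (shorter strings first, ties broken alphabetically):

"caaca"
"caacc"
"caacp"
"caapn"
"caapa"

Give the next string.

The successor of caapa increments the rightmost position that isn't already p and resets every position after it to n.

caapc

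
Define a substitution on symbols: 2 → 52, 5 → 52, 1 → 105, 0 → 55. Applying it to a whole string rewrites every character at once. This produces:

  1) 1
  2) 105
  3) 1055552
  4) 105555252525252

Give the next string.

1055552525252525252525252525252

Applying the rule to each of the 15 symbols of 105555252525252 gives the pieces 105 55 52 52 52 52 52 52 52 52 52 52 52 52 52, which concatenate to the answer.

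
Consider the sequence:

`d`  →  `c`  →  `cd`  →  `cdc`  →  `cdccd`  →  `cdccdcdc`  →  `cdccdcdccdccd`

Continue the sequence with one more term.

cdccdcdccdccdcdccdcdc

From term 3 onward, concatenate the last term with the second-to-last: c·d = cd, cd·c = cdc, …
Continuing: cdccdcdccdccd · cdccdcdc gives term 8.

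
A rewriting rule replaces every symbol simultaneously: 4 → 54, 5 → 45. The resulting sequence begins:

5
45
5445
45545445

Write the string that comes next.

5445455445545445

Expanding 45545445: 4→54, 5→45, 5→45, 4→54, 5→45, 4→54, 4→54, 5→45. Concatenated: 54 45 45 54 45 54 54 45.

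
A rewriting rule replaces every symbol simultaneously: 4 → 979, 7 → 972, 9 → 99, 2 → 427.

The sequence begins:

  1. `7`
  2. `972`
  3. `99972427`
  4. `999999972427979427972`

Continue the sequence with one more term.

99999999999999972427979427972999729997942797299972427

φ(999999972427979427972) expands symbol-by-symbol to 99 99 99 99 99 99 99 972 427 979 427 972 99 972 99 979 427 972 99 972 427; joining the 21 pieces gives the next term.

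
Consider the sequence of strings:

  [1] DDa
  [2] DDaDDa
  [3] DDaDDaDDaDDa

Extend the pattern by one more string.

DDaDDaDDaDDaDDaDDaDDaDDa

Each string is two copies of the previous one concatenated.
So the next term is two copies of DDaDDaDDaDDa.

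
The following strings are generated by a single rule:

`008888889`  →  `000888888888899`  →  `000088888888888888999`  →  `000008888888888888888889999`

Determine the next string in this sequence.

000000888888888888888888888899999

Reading off run lengths: 0 runs 2, 3, 4, 5; 8 runs 6, 10, 14, 18; 9 runs 1, 2, 3, 4 — each is linear in n, where the shown terms are n = 2, 3, 4, 5.
At n = 6 the blocks have lengths 6, 22, 5.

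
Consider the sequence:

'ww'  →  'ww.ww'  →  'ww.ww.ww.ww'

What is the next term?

Each string is two copies of the previous one joined by '.'.
Doubling ww.ww.ww.ww with '.' between the halves:

ww.ww.ww.ww.ww.ww.ww.ww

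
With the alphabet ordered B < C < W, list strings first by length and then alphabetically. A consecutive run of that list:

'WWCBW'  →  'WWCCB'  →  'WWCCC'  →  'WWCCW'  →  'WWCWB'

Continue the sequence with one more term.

WWCWC

Find the rightmost character of WWCWB below W, bump it to the next letter, and reset everything to its right to B.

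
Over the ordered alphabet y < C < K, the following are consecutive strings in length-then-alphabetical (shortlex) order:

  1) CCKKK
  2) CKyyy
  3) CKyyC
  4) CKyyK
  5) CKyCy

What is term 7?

CKyCK

Continuing the enumeration 2 steps past CKyCy: CKyCy → CKyCC → (answer).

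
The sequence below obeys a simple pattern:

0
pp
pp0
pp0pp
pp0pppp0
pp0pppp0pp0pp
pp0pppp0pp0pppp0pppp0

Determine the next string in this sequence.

pp0pppp0pp0pppp0pppp0pp0pppp0pp0pp

Each term (from the third on) is the previous term followed by the one before it: term 3 = pp·0 = pp0.
The next term joins pp0pppp0pp0pppp0pppp0 and pp0pppp0pp0pp.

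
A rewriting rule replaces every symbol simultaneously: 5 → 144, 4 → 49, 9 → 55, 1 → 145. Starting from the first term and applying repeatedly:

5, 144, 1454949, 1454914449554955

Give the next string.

Rewriting the 16 symbols of 1454914449554955 one by one yields 145 49 144 49 55 145 49 49 49 55 144 144 49 55 144 144; concatenated:

145491444955145494949551441444955144144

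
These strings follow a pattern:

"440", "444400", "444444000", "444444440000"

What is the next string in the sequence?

The n-th term is 2n 4's then n 0's (n = 1, 2, …).
For the next term, n = 5, so the run lengths are 10, 5.

444444444400000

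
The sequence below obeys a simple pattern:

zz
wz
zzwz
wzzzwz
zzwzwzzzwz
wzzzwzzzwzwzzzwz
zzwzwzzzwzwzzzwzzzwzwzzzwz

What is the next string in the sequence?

wzzzwzzzwzwzzzwzzzwzwzzzwzwzzzwzzzwzwzzzwz

This is a Fibonacci-style word recurrence s(k) = s(k−2)·s(k−1): e.g. zz·wz = zzwz.
Continuing: wzzzwzzzwzwzzzwz · zzwzwzzzwzwzzzwzzzwzwzzzwz gives term 8.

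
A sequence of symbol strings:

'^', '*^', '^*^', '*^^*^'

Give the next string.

This is a Fibonacci-style word recurrence s(k) = s(k−2)·s(k−1): e.g. ^·*^ = ^*^.
Continuing: ^*^ · *^^*^ gives term 5.

^*^*^^*^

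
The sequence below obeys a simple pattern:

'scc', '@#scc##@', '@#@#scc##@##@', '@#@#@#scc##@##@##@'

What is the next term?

@#@#@#@#scc##@##@##@##@

s(k+1) = @#·s(k)·##@, so each term gains @# as a prefix and ##@ as a suffix.
One more step from @#@#@#scc##@##@##@ gives the answer.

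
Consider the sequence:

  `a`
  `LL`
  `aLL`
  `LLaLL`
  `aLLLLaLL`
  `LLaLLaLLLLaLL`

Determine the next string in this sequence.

aLLLLaLLLLaLLaLLLLaLL

From term 3 onward, concatenate the second-to-last term with the last: a·LL = aLL, LL·aLL = LLaLL, …
The next term joins aLLLLaLL and LLaLLaLLLLaLL.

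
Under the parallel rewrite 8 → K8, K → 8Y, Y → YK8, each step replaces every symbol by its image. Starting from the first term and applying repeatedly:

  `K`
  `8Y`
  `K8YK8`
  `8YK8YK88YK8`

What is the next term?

K8YK88YK8YK88YK8K8YK88YK8

Rewriting each symbol of 8YK8YK88YK8: 8→K8, Y→YK8, K→8Y, 8→K8, Y→YK8, K→8Y, 8→K8, 8→K8, Y→YK8, K→8Y, 8→K8, which concatenates to K8 YK8 8Y K8 YK8 8Y K8 K8 YK8 8Y K8.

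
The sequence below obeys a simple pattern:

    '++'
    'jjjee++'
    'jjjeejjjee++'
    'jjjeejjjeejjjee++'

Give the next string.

The strings grow by a fixed prefix jjjee each time.
Applying this once more to jjjeejjjeejjjee++:

jjjeejjjeejjjeejjjee++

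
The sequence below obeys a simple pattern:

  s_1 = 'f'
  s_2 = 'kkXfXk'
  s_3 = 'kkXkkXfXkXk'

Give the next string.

kkXkkXkkXfXkXkXk

Every step adds kkX to the front and Xk to the end of the previous string.
So the next term is kkX·kkXkkXfXkXk·Xk.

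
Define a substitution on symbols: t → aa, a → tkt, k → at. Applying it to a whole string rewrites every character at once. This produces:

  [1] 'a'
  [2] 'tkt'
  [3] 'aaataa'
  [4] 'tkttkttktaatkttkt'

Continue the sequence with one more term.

aaataaaaataaaaataatkttktaaataaaaataa

Replace each of the 17 characters of tkttkttktaatkttkt in place — aa at aa aa at aa aa at aa tkt tkt aa at aa aa at aa — and concatenate.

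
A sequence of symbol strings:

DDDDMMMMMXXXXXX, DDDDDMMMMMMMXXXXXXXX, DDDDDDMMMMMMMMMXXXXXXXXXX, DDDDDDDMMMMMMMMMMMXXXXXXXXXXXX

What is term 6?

DDDDDDDDDMMMMMMMMMMMMMMMXXXXXXXXXXXXXXXX

The n-th term is n+1 D's then 2n-1 M's then 2n X's, where the shown terms are n = 3, 4, 5, 6.
For term 6, n = 8, so the run lengths are 9, 15, 16.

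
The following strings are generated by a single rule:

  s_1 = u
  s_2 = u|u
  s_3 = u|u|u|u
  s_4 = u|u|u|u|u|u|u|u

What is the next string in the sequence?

Every step duplicates the string with '|' between the halves.
One more doubling of u|u|u|u|u|u|u|u gives the answer.

u|u|u|u|u|u|u|u|u|u|u|u|u|u|u|u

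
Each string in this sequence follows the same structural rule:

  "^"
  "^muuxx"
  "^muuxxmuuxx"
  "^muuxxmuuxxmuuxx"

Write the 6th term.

^muuxxmuuxxmuuxxmuuxxmuuxx

Each term is the previous one with muuxx appended.
From ^muuxxmuuxxmuuxx, 2 further steps: ^muuxxmuuxxmuuxx → ^muuxxmuuxxmuuxxmuuxx → (answer).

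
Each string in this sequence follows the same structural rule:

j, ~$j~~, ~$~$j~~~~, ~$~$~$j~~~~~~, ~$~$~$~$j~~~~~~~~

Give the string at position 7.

s(k+1) = ~$·s(k)·~~, so each term gains ~$ as a prefix and ~~ as a suffix.
From ~$~$~$~$j~~~~~~~~, 2 further steps: ~$~$~$~$j~~~~~~~~ → ~$~$~$~$~$j~~~~~~~~~~ → (answer).

~$~$~$~$~$~$j~~~~~~~~~~~~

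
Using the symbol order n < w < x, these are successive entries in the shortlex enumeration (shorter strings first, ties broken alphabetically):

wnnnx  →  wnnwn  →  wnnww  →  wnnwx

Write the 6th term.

Advancing 2 positions from wnnwx through wnnwx → wnnxn reaches term 6.

wnnxw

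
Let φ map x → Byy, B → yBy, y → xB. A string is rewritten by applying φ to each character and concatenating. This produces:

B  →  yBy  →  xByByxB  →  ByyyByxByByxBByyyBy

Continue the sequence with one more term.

Rewriting the 19 symbols of ByyyByxByByxBByyyBy one by one yields yBy xB xB xB yBy xB Byy yBy xB yBy xB Byy yBy yBy xB xB xB yBy xB; concatenated:

yByxBxBxByByxBByyyByxByByxBByyyByyByxBxBxByByxB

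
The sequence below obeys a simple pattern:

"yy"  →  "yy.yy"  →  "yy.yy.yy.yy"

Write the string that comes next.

Each string is two copies of the previous one joined by '.'.
So the next term is two copies of yy.yy.yy.yy with '.' between the halves.

yy.yy.yy.yy.yy.yy.yy.yy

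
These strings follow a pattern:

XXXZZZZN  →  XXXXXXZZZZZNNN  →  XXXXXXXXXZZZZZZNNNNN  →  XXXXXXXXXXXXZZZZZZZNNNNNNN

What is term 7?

XXXXXXXXXXXXXXXXXXXXXZZZZZZZZZZNNNNNNNNNNNNN

Each string has the form X^{3n} Z^{n+3} N^{2n-1} (n = 1, 2, …).
For term 7, n = 7, so the run lengths are 21, 10, 13.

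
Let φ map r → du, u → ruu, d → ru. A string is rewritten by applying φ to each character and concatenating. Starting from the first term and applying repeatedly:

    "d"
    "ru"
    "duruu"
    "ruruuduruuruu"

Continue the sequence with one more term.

duruuduruuruururuuduruuruuduruuruu

φ(ruruuduruuruu) expands symbol-by-symbol to du ruu du ruu ruu ru ruu du ruu ruu du ruu ruu; joining the 13 pieces gives the next term.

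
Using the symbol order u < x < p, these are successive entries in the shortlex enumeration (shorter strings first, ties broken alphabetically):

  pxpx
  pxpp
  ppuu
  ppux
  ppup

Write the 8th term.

Stepping forward 3 times from ppup: ppup → ppxu → ppxx, then the target.

ppxp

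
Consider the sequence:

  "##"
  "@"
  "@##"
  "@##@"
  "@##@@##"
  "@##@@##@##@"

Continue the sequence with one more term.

@##@@##@##@@##@@##

From term 3 onward, concatenate the last term with the second-to-last: @·## = @##, @##·@ = @##@, …
So term 7 is @##@@##@##@·@##@@##.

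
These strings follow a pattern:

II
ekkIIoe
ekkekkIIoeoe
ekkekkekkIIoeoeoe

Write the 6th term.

s(k+1) = ekk·s(k)·oe, so each term gains ekk as a prefix and oe as a suffix.
From ekkekkekkIIoeoeoe, 2 further steps: ekkekkekkIIoeoeoe → ekkekkekkekkIIoeoeoeoe → (answer).

ekkekkekkekkekkIIoeoeoeoeoe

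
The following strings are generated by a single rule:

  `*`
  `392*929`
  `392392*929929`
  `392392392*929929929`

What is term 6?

392392392392392*929929929929929

Every step adds 392 to the front and 929 to the end of the previous string.
From 392392392*929929929, 2 further steps: 392392392*929929929 → 392392392392*929929929929 → (answer).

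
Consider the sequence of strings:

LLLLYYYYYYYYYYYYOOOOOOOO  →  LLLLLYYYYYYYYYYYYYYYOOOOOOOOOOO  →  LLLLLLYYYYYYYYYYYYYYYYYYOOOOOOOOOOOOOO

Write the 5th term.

Term n consists of n+1 L's, followed by 3n+3 Y's, followed by 3n-1 O's, where the shown terms are n = 3, 4, 5.
For term 5, n = 7, so the run lengths are 8, 24, 20.

LLLLLLLLYYYYYYYYYYYYYYYYYYYYYYYYOOOOOOOOOOOOOOOOOOOO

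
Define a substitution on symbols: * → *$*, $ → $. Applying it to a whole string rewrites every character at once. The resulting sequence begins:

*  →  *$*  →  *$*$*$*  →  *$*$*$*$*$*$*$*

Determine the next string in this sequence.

Replace each of the 15 characters of *$*$*$*$*$*$*$* in place — *$* $ *$* $ *$* $ *$* $ *$* $ *$* $ *$* $ *$* — and concatenate.

*$*$*$*$*$*$*$*$*$*$*$*$*$*$*$*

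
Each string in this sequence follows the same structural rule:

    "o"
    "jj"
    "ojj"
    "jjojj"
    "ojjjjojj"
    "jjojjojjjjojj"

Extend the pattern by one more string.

ojjjjojjjjojjojjjjojj

This is a Fibonacci-style word recurrence s(k) = s(k−2)·s(k−1): e.g. o·jj = ojj.
The next term joins ojjjjojj and jjojjojjjjojj.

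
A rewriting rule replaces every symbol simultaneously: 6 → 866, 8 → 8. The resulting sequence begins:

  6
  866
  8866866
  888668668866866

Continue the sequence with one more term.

φ(888668668866866) expands symbol-by-symbol to 8 8 8 866 866 8 866 866 8 8 866 866 8 866 866; joining the 15 pieces gives the next term.

8888668668866866888668668866866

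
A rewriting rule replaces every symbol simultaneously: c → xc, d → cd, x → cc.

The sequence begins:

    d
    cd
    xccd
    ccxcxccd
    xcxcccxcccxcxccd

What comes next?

ccxcccxcxcxcccxcxcxcccxcccxcxccd

Applying the rule to each of the 16 symbols of xcxcccxcccxcxccd gives the pieces cc xc cc xc xc xc cc xc xc xc cc xc cc xc xc cd, which concatenate to the answer.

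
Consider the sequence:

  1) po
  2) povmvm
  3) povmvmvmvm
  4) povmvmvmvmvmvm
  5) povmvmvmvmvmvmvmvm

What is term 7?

povmvmvmvmvmvmvmvmvmvmvmvm

Every step adds vmvm to the end: s(k+1) = s(k)·vmvm.
From povmvmvmvmvmvmvmvm, 2 further steps: povmvmvmvmvmvmvmvm → povmvmvmvmvmvmvmvmvmvm → (answer).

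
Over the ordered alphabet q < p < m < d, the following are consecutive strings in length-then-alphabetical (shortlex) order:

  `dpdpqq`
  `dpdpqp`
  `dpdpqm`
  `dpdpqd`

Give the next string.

Find the rightmost character of dpdpqd below d, bump it to the next letter, and reset everything to its right to q.

dpdppq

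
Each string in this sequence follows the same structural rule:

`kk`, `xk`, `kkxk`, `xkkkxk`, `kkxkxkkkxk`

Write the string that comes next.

xkkkxkkkxkxkkkxk

Each term (from the third on) is the two preceding terms concatenated in order: term 3 = kk·xk = kkxk.
Continuing: xkkkxk · kkxkxkkkxk gives term 6.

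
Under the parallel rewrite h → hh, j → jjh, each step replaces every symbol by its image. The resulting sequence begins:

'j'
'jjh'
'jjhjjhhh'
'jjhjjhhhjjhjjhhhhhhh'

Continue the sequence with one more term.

jjhjjhhhjjhjjhhhhhhhjjhjjhhhjjhjjhhhhhhhhhhhhhhh

Applying the rule to each of the 20 symbols of jjhjjhhhjjhjjhhhhhhh gives the pieces jjh jjh hh jjh jjh hh hh hh jjh jjh hh jjh jjh hh hh hh hh hh hh hh, which concatenate to the answer.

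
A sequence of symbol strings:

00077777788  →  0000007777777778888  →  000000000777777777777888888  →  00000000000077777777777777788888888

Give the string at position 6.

Each string has the form 0^{3n} 7^{3n+3} 8^{2n} (n = 1, 2, …).
For term 6, n = 6, so the run lengths are 18, 21, 12.

000000000000000000777777777777777777777888888888888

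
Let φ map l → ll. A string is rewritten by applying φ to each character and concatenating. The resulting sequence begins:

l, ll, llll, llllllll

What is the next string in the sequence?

llllllllllllllll

Apply φ to llllllll symbol by symbol: l→ll, l→ll, l→ll, l→ll, l→ll, l→ll, l→ll, l→ll; joined: ll ll ll ll ll ll ll ll.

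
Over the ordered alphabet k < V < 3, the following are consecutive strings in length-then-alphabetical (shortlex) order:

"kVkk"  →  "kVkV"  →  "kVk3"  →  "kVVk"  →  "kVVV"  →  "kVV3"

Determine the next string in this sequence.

The successor of kVV3 increments the rightmost position that isn't already 3 and resets every position after it to k.

kV3k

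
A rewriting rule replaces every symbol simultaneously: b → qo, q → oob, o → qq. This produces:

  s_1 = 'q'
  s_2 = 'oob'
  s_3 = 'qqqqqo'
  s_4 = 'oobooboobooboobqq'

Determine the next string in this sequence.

Applying the rule to each of the 17 symbols of oobooboobooboobqq gives the pieces qq qq qo qq qq qo qq qq qo qq qq qo qq qq qo oob oob, which concatenate to the answer.

qqqqqoqqqqqoqqqqqoqqqqqoqqqqqoooboob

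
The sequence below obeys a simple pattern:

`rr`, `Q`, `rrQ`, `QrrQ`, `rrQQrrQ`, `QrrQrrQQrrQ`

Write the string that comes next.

From term 3 onward, concatenate the second-to-last term with the last: rr·Q = rrQ, Q·rrQ = QrrQ, …
Continuing: rrQQrrQ · QrrQrrQQrrQ gives term 7.

rrQQrrQQrrQrrQQrrQ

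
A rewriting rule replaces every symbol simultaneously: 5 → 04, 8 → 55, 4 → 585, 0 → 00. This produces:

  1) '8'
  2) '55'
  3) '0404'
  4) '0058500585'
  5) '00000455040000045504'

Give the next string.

Replace each of the 20 characters of 00000455040000045504 in place — 00 00 00 00 00 585 04 04 00 585 00 00 00 00 00 585 04 04 00 585 — and concatenate.

00000000005850404005850000000000585040400585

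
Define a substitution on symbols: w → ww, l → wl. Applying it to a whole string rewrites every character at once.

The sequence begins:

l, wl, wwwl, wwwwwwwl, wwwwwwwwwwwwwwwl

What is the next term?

φ(wwwwwwwwwwwwwwwl) expands symbol-by-symbol to ww ww ww ww ww ww ww ww ww ww ww ww ww ww ww wl; joining the 16 pieces gives the next term.

wwwwwwwwwwwwwwwwwwwwwwwwwwwwwwwl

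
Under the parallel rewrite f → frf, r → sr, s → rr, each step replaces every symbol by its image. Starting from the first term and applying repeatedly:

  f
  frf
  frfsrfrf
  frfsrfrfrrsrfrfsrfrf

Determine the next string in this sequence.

φ(frfsrfrfrrsrfrfsrfrf) expands symbol-by-symbol to frf sr frf rr sr frf sr frf sr sr rr sr frf sr frf rr sr frf sr frf; joining the 20 pieces gives the next term.

frfsrfrfrrsrfrfsrfrfsrsrrrsrfrfsrfrfrrsrfrfsrfrf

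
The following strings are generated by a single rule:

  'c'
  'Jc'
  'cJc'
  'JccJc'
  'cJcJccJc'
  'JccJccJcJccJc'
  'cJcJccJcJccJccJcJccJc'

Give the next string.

From term 3 onward, concatenate the second-to-last term with the last: c·Jc = cJc, Jc·cJc = JccJc, …
So term 8 is JccJccJcJccJc·cJcJccJcJccJccJcJccJc.

JccJccJcJccJccJcJccJcJccJccJcJccJc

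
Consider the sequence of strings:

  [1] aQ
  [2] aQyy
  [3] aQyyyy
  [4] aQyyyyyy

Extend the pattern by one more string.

aQyyyyyyyy

Each term is the previous one with yy appended.
So the next term is aQyyyyyy·yy.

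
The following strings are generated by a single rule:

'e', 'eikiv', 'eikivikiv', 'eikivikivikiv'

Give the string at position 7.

eikivikivikivikivikivikiv

Every step adds ikiv to the end: s(k+1) = s(k)·ikiv.
From eikivikivikiv, 3 further steps: eikivikivikiv → eikivikivikivikiv → eikivikivikivikivikiv → (answer).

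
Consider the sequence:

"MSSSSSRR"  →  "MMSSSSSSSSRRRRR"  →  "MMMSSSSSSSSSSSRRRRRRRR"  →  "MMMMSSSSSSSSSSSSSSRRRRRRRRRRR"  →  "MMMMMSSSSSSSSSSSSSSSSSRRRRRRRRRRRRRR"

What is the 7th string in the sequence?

Term n consists of n M's, followed by 3n+2 S's, followed by 3n-1 R's (n = 1, 2, …).
Setting n = 7 gives 7, 23, 20 characters in each block.

MMMMMMMSSSSSSSSSSSSSSSSSSSSSSSRRRRRRRRRRRRRRRRRRRR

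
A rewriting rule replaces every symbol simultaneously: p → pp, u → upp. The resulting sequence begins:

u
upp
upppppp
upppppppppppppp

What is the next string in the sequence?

upppppppppppppppppppppppppppppp

φ(upppppppppppppp) expands symbol-by-symbol to upp pp pp pp pp pp pp pp pp pp pp pp pp pp pp; joining the 15 pieces gives the next term.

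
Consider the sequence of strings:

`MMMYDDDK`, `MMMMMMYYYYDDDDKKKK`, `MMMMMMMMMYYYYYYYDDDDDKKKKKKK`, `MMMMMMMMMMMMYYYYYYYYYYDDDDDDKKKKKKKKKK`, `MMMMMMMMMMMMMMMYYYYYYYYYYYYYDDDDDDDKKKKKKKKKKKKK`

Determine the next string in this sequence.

MMMMMMMMMMMMMMMMMMYYYYYYYYYYYYYYYYDDDDDDDDKKKKKKKKKKKKKKKK

Term n consists of 3n M's, followed by 3n-2 Y's, followed by n+2 D's, followed by 3n-2 K's (n = 1, 2, …).
Setting n = 6 gives 18, 16, 8, 16 characters in each block.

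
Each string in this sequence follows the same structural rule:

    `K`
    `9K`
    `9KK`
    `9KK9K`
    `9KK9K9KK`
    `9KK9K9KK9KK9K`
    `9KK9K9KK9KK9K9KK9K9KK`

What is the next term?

From term 3 onward, concatenate the last term with the second-to-last: 9K·K = 9KK, 9KK·9K = 9KK9K, …
Continuing: 9KK9K9KK9KK9K9KK9K9KK · 9KK9K9KK9KK9K gives term 8.

9KK9K9KK9KK9K9KK9K9KK9KK9K9KK9KK9K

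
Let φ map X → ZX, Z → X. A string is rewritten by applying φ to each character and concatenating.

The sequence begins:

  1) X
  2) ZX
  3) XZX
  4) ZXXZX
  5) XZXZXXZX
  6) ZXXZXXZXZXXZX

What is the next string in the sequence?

XZXZXXZXZXXZXXZXZXXZX

Replace each of the 13 characters of ZXXZXXZXZXXZX in place — X ZX ZX X ZX ZX X ZX X ZX ZX X ZX — and concatenate.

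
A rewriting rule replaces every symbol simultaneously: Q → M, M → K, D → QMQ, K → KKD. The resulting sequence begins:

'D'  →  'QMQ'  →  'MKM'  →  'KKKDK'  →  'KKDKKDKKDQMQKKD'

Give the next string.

KKDKKDQMQKKDKKDQMQKKDKKDQMQMKMKKDKKDQMQ

φ(KKDKKDKKDQMQKKD) expands symbol-by-symbol to KKD KKD QMQ KKD KKD QMQ KKD KKD QMQ M K M KKD KKD QMQ; joining the 15 pieces gives the next term.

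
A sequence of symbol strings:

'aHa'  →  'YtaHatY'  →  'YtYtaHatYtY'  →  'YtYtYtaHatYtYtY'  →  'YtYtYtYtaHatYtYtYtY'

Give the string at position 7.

Each term wraps the previous one in Yt on the left and tY on the right.
From YtYtYtYtaHatYtYtYtY, 2 further steps: YtYtYtYtaHatYtYtYtY → YtYtYtYtYtaHatYtYtYtYtY → (answer).

YtYtYtYtYtYtaHatYtYtYtYtYtY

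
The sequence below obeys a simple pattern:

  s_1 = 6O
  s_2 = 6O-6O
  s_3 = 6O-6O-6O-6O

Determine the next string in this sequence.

Every step duplicates the string with '-' between the halves.
So the next term is two copies of 6O-6O-6O-6O with '-' between the halves.

6O-6O-6O-6O-6O-6O-6O-6O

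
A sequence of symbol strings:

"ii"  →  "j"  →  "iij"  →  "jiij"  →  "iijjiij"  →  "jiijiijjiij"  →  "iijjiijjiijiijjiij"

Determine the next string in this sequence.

From term 3 onward, concatenate the second-to-last term with the last: ii·j = iij, j·iij = jiij, …
The next term joins jiijiijjiij and iijjiijjiijiijjiij.

jiijiijjiijiijjiijjiijiijjiij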